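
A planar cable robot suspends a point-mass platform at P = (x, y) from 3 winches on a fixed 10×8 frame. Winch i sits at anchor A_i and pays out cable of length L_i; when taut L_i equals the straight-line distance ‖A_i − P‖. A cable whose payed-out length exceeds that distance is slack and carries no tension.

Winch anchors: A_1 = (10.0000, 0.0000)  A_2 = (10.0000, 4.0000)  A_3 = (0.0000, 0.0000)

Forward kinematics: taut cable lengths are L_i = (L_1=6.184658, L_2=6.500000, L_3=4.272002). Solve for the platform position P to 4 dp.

(4.0000, 1.5000)

expand ‖A_i−P‖²=L_i² and subtract eq 1 (k_i ≔ ‖A_i‖²−L_i²)
k_1 = 100.0000+0.0000−38.2500 = 61.7500
eq1−eq2 → [0.0000  -8.0000]·P = -12.0000
eq1−eq3 → [20.0000  0.0000]·P = 80.0000
2×2 solve → P = (4.0000, 1.5000)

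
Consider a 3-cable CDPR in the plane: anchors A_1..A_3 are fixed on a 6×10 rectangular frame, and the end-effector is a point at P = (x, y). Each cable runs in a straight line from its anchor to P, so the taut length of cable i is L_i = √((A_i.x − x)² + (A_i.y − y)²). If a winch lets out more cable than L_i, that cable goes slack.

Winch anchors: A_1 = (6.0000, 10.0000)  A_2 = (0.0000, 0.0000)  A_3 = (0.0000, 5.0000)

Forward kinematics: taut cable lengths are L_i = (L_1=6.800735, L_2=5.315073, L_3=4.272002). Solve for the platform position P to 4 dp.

each cable: (A_i−P)·(A_i−P) = L_i²; let q_i = ‖A_i‖²−L_i²
q_1 = 36.0000+100.0000−46.2500 = 89.7500
row 1: 12.0000x + 20.0000y = 118.0000  (q_2=-28.2500)
row 2: 12.0000x + 10.0000y = 83.0000  (q_3=6.7500)
Cramer on rows 1–2 → x = 4.0000, y = 3.5000

(4.0000, 3.5000)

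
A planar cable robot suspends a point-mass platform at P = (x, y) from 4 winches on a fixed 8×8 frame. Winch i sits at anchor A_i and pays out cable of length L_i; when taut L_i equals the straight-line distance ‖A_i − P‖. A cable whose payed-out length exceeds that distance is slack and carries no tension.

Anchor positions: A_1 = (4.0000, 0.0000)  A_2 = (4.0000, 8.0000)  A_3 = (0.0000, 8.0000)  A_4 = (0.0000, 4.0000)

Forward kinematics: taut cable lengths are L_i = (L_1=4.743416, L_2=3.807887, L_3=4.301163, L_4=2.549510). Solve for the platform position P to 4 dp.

circle eqns → linear via eq_j − eq_1; set q_j = A_j·A_j − L_j²
q_1 = 16.0000+0.0000−22.5000 = -6.5000
0.0000·x − 16.0000·y = q_1−q_2 = -72.0000
8.0000·x − 16.0000·y = q_1−q_3 = -52.0000
8.0000·x − 8.0000·y = q_1−q_4 = -16.0000
solve first two rows → x=2.5000, y=4.5000
check cable 4: ‖A_4−P‖² = 6.5000 ≈ L_4² = 6.5000 ✓

(2.5000, 4.5000)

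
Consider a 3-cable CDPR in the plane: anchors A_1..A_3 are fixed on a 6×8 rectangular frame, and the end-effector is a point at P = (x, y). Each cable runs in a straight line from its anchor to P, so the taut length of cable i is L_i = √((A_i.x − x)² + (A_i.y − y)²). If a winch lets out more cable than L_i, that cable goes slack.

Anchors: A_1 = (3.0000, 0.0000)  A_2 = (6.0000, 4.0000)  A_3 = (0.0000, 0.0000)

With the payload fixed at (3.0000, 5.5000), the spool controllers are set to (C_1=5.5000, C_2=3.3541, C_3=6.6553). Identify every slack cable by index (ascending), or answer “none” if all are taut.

3

i=1: geometric 5.5000 vs commanded 5.5000 ⇒ taut
i=2: geometric 3.3541 vs commanded 3.3541 ⇒ taut
i=3: geometric 6.2650 vs commanded 6.6553 ⇒ slack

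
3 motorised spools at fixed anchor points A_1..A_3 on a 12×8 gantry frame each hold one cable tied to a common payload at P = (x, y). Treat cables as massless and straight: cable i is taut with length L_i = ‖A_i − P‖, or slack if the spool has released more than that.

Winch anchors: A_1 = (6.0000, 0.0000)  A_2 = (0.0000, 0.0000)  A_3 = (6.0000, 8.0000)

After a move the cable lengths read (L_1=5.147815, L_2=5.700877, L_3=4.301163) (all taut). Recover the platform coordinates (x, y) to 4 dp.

(3.5000, 4.5000)

circle eqns → linear via eq_j − eq_1; set c_j = A_j·A_j − L_j²
c_1 = 36.0000+0.0000−26.5000 = 9.5000
12.0000·x + 0.0000·y = c_1−c_2 = 42.0000
0.0000·x − 16.0000·y = c_1−c_3 = -72.0000
solve first two rows → x=3.5000, y=4.5000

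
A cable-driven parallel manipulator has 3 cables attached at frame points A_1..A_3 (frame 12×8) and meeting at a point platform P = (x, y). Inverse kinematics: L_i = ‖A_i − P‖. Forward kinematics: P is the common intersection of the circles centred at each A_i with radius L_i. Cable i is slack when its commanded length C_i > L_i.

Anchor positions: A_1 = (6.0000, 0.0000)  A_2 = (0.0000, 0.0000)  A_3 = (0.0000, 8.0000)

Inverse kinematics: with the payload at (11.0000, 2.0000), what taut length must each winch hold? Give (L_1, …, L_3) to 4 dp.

L_1: Δ = A_1−P = (-5.0000, -2.0000) → ‖Δ‖ = √29.0000 = 5.3852
L_2: Δ = A_2−P = (-11.0000, -2.0000) → ‖Δ‖ = √125.0000 = 11.1803
L_3: Δ = A_3−P = (-11.0000, 6.0000) → ‖Δ‖ = √157.0000 = 12.5300

(5.3852, 11.1803, 12.5300)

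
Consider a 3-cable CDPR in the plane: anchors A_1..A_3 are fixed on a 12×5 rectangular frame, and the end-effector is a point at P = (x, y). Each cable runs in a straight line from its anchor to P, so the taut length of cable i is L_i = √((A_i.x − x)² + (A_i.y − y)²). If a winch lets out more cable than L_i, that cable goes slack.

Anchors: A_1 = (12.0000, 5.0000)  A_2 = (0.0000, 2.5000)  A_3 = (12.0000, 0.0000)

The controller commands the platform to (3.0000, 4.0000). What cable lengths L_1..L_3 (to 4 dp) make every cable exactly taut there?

(9.0554, 3.3541, 9.8489)

L_1 = √((12.0000−3.0000)² + (5.0000−4.0000)²) = 9.0554
L_2 = √((0.0000−3.0000)² + (2.5000−4.0000)²) = 3.3541
L_3 = √((12.0000−3.0000)² + (0.0000−4.0000)²) = 9.8489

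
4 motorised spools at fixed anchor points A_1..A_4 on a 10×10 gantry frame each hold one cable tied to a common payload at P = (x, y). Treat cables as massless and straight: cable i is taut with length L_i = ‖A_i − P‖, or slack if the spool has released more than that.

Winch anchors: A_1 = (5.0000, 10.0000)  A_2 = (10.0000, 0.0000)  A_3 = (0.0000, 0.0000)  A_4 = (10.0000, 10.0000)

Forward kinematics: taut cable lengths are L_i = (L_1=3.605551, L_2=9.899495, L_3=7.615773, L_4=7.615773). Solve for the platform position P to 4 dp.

(3.0000, 7.0000)

each cable: (A_i−P)·(A_i−P) = L_i²; let c_i = ‖A_i‖²−L_i²
c_1 = 25.0000+100.0000−13.0000 = 112.0000
row 1: -10.0000x + 20.0000y = 110.0000  (c_2=2.0000)
row 2: 10.0000x + 20.0000y = 170.0000  (c_3=-58.0000)
row 3: -10.0000x + 0.0000y = -30.0000  (c_4=142.0000)
Cramer on rows 1–2 → x = 3.0000, y = 7.0000
check cable 4: ‖A_4−P‖² = 58.0000 ≈ L_4² = 58.0000 ✓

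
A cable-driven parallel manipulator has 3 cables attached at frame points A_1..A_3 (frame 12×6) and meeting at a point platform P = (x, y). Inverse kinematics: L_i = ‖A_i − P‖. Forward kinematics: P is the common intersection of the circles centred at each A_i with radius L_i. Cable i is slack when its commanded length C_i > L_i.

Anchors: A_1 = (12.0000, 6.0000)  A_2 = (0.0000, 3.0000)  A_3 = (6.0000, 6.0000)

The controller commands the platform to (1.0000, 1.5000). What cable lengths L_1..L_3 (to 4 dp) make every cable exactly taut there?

L_1: Δ = A_1−P = (11.0000, 4.5000) → ‖Δ‖ = √141.2500 = 11.8849
L_2: Δ = A_2−P = (-1.0000, 1.5000) → ‖Δ‖ = √3.2500 = 1.8028
L_3: Δ = A_3−P = (5.0000, 4.5000) → ‖Δ‖ = √45.2500 = 6.7268

(11.8849, 1.8028, 6.7268)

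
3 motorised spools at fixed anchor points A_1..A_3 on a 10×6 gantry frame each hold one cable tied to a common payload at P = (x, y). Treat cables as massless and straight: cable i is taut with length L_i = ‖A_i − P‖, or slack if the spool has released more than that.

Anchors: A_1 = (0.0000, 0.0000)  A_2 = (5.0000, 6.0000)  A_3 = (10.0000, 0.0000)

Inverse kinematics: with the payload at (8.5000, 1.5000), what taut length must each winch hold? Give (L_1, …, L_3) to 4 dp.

L_1 = √((0.0000−8.5000)² + (0.0000−1.5000)²) = 8.6313
L_2 = √((5.0000−8.5000)² + (6.0000−1.5000)²) = 5.7009
L_3 = √((10.0000−8.5000)² + (0.0000−1.5000)²) = 2.1213

(8.6313, 5.7009, 2.1213)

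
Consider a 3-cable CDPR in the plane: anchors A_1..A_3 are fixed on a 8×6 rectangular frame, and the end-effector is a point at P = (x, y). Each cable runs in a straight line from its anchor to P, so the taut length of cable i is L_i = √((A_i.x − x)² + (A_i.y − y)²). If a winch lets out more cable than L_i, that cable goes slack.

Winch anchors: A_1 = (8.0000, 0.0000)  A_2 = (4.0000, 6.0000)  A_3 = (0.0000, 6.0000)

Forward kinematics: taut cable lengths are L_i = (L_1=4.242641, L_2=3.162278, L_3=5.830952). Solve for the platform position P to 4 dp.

(5.0000, 3.0000)

each cable: (A_i−P)·(A_i−P) = L_i²; let k_i = ‖A_i‖²−L_i²
k_1 = 64.0000+0.0000−18.0000 = 46.0000
row 1: 8.0000x − 12.0000y = 4.0000  (k_2=42.0000)
row 2: 16.0000x − 12.0000y = 44.0000  (k_3=2.0000)
Cramer on rows 1–2 → x = 5.0000, y = 3.0000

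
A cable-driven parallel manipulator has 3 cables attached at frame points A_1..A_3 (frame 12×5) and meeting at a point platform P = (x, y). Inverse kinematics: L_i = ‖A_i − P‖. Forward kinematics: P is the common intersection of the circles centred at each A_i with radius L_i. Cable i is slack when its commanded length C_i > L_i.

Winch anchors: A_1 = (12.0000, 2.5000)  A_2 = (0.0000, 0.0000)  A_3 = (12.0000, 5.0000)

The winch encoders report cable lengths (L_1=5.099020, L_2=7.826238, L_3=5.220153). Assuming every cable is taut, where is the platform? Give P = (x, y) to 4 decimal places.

(7.0000, 3.5000)

each cable: (A_i−P)·(A_i−P) = L_i²; let c_i = ‖A_i‖²−L_i²
c_1 = 144.0000+6.2500−26.0000 = 124.2500
row 1: 24.0000x + 5.0000y = 185.5000  (c_2=-61.2500)
row 2: 0.0000x − 5.0000y = -17.5000  (c_3=141.7500)
Cramer on rows 1–2 → x = 7.0000, y = 3.5000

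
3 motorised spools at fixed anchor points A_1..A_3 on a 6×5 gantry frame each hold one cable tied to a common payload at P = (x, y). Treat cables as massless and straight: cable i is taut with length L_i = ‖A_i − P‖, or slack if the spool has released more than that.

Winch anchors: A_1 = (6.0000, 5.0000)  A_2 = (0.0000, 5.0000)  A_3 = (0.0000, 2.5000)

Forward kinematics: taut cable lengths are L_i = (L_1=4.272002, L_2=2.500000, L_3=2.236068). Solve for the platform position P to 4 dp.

(2.0000, 3.5000)

circle eqns → linear via eq_j − eq_1; set k_j = A_j·A_j − L_j²
k_1 = 36.0000+25.0000−18.2500 = 42.7500
12.0000·x + 0.0000·y = k_1−k_2 = 24.0000
12.0000·x + 5.0000·y = k_1−k_3 = 41.5000
solve first two rows → x=2.0000, y=3.5000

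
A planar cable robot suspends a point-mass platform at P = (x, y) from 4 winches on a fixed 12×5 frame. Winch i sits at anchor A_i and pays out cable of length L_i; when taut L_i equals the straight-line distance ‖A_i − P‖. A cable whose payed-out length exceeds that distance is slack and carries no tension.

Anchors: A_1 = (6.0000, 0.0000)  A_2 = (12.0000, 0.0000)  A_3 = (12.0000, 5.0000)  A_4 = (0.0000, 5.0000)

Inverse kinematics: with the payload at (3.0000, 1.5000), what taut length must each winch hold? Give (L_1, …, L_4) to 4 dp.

cable 1: Δx=3.0000, Δy=-1.5000; L_1 = √(Δx²+Δy²) = 3.3541
cable 2: Δx=9.0000, Δy=-1.5000; L_2 = √(Δx²+Δy²) = 9.1241
cable 3: Δx=9.0000, Δy=3.5000; L_3 = √(Δx²+Δy²) = 9.6566
cable 4: Δx=-3.0000, Δy=3.5000; L_4 = √(Δx²+Δy²) = 4.6098

(3.3541, 9.1241, 9.6566, 4.6098)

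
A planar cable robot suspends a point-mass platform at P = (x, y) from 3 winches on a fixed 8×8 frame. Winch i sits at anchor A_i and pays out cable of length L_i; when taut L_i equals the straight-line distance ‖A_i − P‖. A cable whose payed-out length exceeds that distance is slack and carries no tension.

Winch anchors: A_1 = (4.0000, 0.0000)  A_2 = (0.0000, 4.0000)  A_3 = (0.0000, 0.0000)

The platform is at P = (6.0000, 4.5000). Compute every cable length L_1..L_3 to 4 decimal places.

L_1: Δ = A_1−P = (-2.0000, -4.5000) → ‖Δ‖ = √24.2500 = 4.9244
L_2: Δ = A_2−P = (-6.0000, -0.5000) → ‖Δ‖ = √36.2500 = 6.0208
L_3: Δ = A_3−P = (-6.0000, -4.5000) → ‖Δ‖ = √56.2500 = 7.5000

(4.9244, 6.0208, 7.5000)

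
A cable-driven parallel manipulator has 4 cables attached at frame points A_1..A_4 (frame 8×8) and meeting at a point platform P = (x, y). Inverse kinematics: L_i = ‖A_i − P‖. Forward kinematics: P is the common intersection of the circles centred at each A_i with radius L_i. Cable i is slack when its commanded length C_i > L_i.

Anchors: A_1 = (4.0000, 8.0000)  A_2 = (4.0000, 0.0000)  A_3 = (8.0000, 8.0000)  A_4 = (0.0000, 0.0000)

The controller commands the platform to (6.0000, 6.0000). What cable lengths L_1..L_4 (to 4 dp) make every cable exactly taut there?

(2.8284, 6.3246, 2.8284, 8.4853)

cable 1: Δx=-2.0000, Δy=2.0000; L_1 = √(Δx²+Δy²) = 2.8284
cable 2: Δx=-2.0000, Δy=-6.0000; L_2 = √(Δx²+Δy²) = 6.3246
cable 3: Δx=2.0000, Δy=2.0000; L_3 = √(Δx²+Δy²) = 2.8284
cable 4: Δx=-6.0000, Δy=-6.0000; L_4 = √(Δx²+Δy²) = 8.4853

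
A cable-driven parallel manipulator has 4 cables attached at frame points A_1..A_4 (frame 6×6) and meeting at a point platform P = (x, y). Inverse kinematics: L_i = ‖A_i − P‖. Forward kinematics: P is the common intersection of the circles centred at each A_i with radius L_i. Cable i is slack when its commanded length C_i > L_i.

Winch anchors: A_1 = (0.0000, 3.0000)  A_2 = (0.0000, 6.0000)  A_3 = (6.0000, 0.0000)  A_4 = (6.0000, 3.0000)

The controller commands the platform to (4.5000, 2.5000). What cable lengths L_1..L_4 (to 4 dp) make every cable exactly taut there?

cable 1: Δx=-4.5000, Δy=0.5000; L_1 = √(Δx²+Δy²) = 4.5277
cable 2: Δx=-4.5000, Δy=3.5000; L_2 = √(Δx²+Δy²) = 5.7009
cable 3: Δx=1.5000, Δy=-2.5000; L_3 = √(Δx²+Δy²) = 2.9155
cable 4: Δx=1.5000, Δy=0.5000; L_4 = √(Δx²+Δy²) = 1.5811

(4.5277, 5.7009, 2.9155, 1.5811)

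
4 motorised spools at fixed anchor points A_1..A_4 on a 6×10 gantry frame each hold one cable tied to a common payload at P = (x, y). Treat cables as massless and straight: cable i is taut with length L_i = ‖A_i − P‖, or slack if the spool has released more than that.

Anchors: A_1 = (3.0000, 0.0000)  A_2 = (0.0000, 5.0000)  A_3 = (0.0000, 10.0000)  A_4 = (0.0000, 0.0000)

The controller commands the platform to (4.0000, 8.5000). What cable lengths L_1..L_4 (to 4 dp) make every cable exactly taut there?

cable 1: Δx=-1.0000, Δy=-8.5000; L_1 = √(Δx²+Δy²) = 8.5586
cable 2: Δx=-4.0000, Δy=-3.5000; L_2 = √(Δx²+Δy²) = 5.3151
cable 3: Δx=-4.0000, Δy=1.5000; L_3 = √(Δx²+Δy²) = 4.2720
cable 4: Δx=-4.0000, Δy=-8.5000; L_4 = √(Δx²+Δy²) = 9.3941

(8.5586, 5.3151, 4.2720, 9.3941)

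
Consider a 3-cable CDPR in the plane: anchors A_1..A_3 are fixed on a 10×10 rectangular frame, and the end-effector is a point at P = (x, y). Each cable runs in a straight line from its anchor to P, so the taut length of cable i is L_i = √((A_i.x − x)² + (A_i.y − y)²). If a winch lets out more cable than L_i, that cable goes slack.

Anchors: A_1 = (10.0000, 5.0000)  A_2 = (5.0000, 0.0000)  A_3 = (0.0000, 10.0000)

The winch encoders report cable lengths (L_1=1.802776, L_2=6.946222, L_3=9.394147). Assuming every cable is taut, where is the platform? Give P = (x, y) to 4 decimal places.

each cable: (A_i−P)·(A_i−P) = L_i²; let c_i = ‖A_i‖²−L_i²
c_1 = 100.0000+25.0000−3.2500 = 121.7500
row 1: 10.0000x + 10.0000y = 145.0000  (c_2=-23.2500)
row 2: 20.0000x − 10.0000y = 110.0000  (c_3=11.7500)
Cramer on rows 1–2 → x = 8.5000, y = 6.0000

(8.5000, 6.0000)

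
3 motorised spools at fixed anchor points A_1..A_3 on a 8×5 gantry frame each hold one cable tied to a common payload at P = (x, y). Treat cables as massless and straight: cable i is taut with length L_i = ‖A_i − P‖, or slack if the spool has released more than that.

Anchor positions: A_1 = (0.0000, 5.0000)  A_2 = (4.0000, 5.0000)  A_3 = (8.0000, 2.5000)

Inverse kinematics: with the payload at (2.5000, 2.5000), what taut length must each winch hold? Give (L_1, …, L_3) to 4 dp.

cable 1: Δx=-2.5000, Δy=2.5000; L_1 = √(Δx²+Δy²) = 3.5355
cable 2: Δx=1.5000, Δy=2.5000; L_2 = √(Δx²+Δy²) = 2.9155
cable 3: Δx=5.5000, Δy=0.0000; L_3 = √(Δx²+Δy²) = 5.5000

(3.5355, 2.9155, 5.5000)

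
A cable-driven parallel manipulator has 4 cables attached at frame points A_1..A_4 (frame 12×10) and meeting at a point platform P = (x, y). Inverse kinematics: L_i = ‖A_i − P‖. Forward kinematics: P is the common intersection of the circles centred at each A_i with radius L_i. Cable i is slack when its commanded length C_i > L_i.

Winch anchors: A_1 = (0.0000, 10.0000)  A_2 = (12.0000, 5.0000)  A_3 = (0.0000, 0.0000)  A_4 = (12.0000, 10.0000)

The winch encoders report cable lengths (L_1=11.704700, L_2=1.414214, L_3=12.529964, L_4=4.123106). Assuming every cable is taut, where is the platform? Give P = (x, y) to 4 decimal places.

circle eqns → linear via eq_j − eq_1; set q_j = A_j·A_j − L_j²
q_1 = 0.0000+100.0000−137.0000 = -37.0000
-24.0000·x + 10.0000·y = q_1−q_2 = -204.0000
0.0000·x + 20.0000·y = q_1−q_3 = 120.0000
-24.0000·x + 0.0000·y = q_1−q_4 = -264.0000
solve first two rows → x=11.0000, y=6.0000
check cable 4: ‖A_4−P‖² = 17.0000 ≈ L_4² = 17.0000 ✓

(11.0000, 6.0000)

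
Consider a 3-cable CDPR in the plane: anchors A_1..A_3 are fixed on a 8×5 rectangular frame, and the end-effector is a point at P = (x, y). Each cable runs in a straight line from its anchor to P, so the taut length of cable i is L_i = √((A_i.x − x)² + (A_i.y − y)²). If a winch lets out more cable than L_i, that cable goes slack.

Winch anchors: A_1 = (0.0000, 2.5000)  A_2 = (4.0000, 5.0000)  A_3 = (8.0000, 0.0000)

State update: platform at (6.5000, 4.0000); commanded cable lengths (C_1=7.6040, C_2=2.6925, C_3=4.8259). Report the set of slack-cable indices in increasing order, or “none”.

cable 1: L_1 = ‖A_1−P‖ = 6.6708;  C_1 = 7.6040 → slack
cable 2: L_2 = ‖A_2−P‖ = 2.6926;  C_2 = 2.6925 → taut
cable 3: L_3 = ‖A_3−P‖ = 4.2720;  C_3 = 4.8259 → slack

1, 3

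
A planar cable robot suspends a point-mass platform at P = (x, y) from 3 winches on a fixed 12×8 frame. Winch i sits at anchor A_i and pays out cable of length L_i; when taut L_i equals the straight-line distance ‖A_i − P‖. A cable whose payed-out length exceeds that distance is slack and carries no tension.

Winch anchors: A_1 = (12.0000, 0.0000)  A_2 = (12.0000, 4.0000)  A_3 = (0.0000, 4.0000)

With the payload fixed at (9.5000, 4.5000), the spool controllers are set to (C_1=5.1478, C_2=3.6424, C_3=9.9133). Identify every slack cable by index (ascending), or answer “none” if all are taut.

2, 3

cable 1: L_1 = ‖A_1−P‖ = 5.1478;  C_1 = 5.1478 → taut
cable 2: L_2 = ‖A_2−P‖ = 2.5495;  C_2 = 3.6424 → slack
cable 3: L_3 = ‖A_3−P‖ = 9.5131;  C_3 = 9.9133 → slack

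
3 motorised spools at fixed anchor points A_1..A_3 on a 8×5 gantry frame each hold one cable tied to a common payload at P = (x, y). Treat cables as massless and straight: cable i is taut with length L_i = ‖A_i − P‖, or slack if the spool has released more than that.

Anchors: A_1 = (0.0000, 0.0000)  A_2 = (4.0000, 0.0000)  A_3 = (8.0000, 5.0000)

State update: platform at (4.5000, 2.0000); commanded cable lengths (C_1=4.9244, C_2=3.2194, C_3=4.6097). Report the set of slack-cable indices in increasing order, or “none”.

cable 1: √((-4.5000)²+(-2.0000)²)=4.9244, C_1=4.9244: taut
cable 2: √((-0.5000)²+(-2.0000)²)=2.0616, C_2=3.2194: slack
cable 3: √((3.5000)²+(3.0000)²)=4.6098, C_3=4.6097: taut

2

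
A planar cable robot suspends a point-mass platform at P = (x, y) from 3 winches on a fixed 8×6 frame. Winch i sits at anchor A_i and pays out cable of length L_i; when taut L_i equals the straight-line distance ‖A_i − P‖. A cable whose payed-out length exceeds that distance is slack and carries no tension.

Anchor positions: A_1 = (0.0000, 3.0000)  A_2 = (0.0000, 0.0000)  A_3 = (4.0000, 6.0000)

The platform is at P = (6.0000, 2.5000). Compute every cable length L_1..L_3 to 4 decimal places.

L_1: Δ = A_1−P = (-6.0000, 0.5000) → ‖Δ‖ = √36.2500 = 6.0208
L_2: Δ = A_2−P = (-6.0000, -2.5000) → ‖Δ‖ = √42.2500 = 6.5000
L_3: Δ = A_3−P = (-2.0000, 3.5000) → ‖Δ‖ = √16.2500 = 4.0311

(6.0208, 6.5000, 4.0311)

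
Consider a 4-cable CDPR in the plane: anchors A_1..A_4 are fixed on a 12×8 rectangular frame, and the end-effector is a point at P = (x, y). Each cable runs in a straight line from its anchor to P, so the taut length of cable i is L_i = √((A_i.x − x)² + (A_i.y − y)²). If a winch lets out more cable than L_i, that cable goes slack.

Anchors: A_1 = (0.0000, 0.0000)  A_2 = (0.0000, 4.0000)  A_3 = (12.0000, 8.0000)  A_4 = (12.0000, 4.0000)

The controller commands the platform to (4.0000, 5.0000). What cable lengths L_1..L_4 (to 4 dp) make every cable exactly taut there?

(6.4031, 4.1231, 8.5440, 8.0623)

cable 1: Δx=-4.0000, Δy=-5.0000; L_1 = √(Δx²+Δy²) = 6.4031
cable 2: Δx=-4.0000, Δy=-1.0000; L_2 = √(Δx²+Δy²) = 4.1231
cable 3: Δx=8.0000, Δy=3.0000; L_3 = √(Δx²+Δy²) = 8.5440
cable 4: Δx=8.0000, Δy=-1.0000; L_4 = √(Δx²+Δy²) = 8.0623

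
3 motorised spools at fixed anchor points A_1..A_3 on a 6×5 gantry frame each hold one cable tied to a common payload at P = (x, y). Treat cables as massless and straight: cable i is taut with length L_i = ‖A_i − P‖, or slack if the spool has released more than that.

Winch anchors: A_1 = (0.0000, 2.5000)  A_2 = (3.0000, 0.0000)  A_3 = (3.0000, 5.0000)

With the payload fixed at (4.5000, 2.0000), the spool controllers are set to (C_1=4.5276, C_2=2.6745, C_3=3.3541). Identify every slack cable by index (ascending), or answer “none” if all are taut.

cable 1: √((-4.5000)²+(0.5000)²)=4.5277, C_1=4.5276: taut
cable 2: √((-1.5000)²+(-2.0000)²)=2.5000, C_2=2.6745: slack
cable 3: √((-1.5000)²+(3.0000)²)=3.3541, C_3=3.3541: taut

2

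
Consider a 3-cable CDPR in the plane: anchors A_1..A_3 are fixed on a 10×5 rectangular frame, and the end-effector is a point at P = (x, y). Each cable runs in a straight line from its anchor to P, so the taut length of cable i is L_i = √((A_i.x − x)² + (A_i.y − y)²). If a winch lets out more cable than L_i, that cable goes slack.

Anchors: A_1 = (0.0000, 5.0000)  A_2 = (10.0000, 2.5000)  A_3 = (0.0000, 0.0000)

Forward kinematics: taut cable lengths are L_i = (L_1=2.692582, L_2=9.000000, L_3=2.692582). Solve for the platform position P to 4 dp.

(1.0000, 2.5000)

each cable: (A_i−P)·(A_i−P) = L_i²; let c_i = ‖A_i‖²−L_i²
c_1 = 0.0000+25.0000−7.2500 = 17.7500
row 1: -20.0000x + 5.0000y = -7.5000  (c_2=25.2500)
row 2: 0.0000x + 10.0000y = 25.0000  (c_3=-7.2500)
Cramer on rows 1–2 → x = 1.0000, y = 2.5000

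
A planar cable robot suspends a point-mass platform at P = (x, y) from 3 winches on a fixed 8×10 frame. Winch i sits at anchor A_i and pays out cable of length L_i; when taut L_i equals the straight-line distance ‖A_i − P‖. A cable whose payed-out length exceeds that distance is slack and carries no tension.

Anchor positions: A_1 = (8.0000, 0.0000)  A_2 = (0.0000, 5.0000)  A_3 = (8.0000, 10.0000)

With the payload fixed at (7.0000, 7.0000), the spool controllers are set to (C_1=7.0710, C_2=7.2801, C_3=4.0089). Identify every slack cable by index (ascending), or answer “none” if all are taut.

cable 1: L_1 = ‖A_1−P‖ = 7.0711;  C_1 = 7.0710 → taut
cable 2: L_2 = ‖A_2−P‖ = 7.2801;  C_2 = 7.2801 → taut
cable 3: L_3 = ‖A_3−P‖ = 3.1623;  C_3 = 4.0089 → slack

3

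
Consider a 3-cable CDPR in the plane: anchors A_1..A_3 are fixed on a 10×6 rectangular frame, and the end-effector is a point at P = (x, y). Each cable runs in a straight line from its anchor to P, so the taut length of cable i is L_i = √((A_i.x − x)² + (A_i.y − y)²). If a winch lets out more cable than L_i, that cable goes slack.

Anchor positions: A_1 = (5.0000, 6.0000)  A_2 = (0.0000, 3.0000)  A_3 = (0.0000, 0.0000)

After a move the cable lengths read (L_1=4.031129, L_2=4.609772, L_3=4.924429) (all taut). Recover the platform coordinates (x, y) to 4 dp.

(4.5000, 2.0000)

expand ‖A_i−P‖²=L_i² and subtract eq 1 (k_i ≔ ‖A_i‖²−L_i²)
k_1 = 25.0000+36.0000−16.2500 = 44.7500
eq1−eq2 → [10.0000  6.0000]·P = 57.0000
eq1−eq3 → [10.0000  12.0000]·P = 69.0000
2×2 solve → P = (4.5000, 2.0000)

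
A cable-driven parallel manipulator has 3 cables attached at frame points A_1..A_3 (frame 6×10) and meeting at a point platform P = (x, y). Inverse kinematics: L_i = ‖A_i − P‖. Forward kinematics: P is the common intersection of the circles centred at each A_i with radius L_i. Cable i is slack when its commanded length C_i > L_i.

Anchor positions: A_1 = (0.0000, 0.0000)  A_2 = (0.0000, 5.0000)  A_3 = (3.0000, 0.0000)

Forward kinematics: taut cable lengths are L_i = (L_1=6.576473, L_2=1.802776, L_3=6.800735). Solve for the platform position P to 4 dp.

(1.0000, 6.5000)

each cable: (A_i−P)·(A_i−P) = L_i²; let c_i = ‖A_i‖²−L_i²
c_1 = 0.0000+0.0000−43.2500 = -43.2500
row 1: 0.0000x − 10.0000y = -65.0000  (c_2=21.7500)
row 2: -6.0000x + 0.0000y = -6.0000  (c_3=-37.2500)
Cramer on rows 1–2 → x = 1.0000, y = 6.5000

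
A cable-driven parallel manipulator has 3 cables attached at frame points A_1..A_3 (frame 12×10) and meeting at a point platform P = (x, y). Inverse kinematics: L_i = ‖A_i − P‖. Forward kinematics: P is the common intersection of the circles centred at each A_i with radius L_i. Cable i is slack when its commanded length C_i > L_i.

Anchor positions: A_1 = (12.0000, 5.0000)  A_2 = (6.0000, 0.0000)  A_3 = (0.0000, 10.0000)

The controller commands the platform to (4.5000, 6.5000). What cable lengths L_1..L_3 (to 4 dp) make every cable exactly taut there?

(7.6485, 6.6708, 5.7009)

cable 1: Δx=7.5000, Δy=-1.5000; L_1 = √(Δx²+Δy²) = 7.6485
cable 2: Δx=1.5000, Δy=-6.5000; L_2 = √(Δx²+Δy²) = 6.6708
cable 3: Δx=-4.5000, Δy=3.5000; L_3 = √(Δx²+Δy²) = 5.7009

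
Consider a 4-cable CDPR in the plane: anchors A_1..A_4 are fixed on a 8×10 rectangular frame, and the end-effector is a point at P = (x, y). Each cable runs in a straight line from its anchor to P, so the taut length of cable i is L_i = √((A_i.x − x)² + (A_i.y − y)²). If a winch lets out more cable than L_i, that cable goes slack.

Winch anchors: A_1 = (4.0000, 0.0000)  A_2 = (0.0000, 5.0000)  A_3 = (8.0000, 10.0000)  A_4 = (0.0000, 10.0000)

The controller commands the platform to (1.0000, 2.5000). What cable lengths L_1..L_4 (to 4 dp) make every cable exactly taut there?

(3.9051, 2.6926, 10.2591, 7.5664)

L_1: Δ = A_1−P = (3.0000, -2.5000) → ‖Δ‖ = √15.2500 = 3.9051
L_2: Δ = A_2−P = (-1.0000, 2.5000) → ‖Δ‖ = √7.2500 = 2.6926
L_3: Δ = A_3−P = (7.0000, 7.5000) → ‖Δ‖ = √105.2500 = 10.2591
L_4: Δ = A_4−P = (-1.0000, 7.5000) → ‖Δ‖ = √57.2500 = 7.5664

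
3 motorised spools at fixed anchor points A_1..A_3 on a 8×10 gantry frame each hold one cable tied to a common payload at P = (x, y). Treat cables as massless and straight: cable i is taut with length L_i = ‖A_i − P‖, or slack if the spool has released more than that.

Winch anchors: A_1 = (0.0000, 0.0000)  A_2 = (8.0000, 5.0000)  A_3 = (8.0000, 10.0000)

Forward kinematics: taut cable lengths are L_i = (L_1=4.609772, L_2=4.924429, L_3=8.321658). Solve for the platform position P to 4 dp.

(3.5000, 3.0000)

circle eqns → linear via eq_j − eq_1; set k_j = A_j·A_j − L_j²
k_1 = 0.0000+0.0000−21.2500 = -21.2500
-16.0000·x − 10.0000·y = k_1−k_2 = -86.0000
-16.0000·x − 20.0000·y = k_1−k_3 = -116.0000
solve first two rows → x=3.5000, y=3.0000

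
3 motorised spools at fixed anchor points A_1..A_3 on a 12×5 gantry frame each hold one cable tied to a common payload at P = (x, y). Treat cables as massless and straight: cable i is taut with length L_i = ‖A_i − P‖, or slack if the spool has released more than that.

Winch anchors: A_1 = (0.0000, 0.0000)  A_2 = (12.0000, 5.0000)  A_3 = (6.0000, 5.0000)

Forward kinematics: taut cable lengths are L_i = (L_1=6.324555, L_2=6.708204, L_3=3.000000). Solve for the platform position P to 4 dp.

(6.0000, 2.0000)

each cable: (A_i−P)·(A_i−P) = L_i²; let c_i = ‖A_i‖²−L_i²
c_1 = 0.0000+0.0000−40.0000 = -40.0000
row 1: -24.0000x − 10.0000y = -164.0000  (c_2=124.0000)
row 2: -12.0000x − 10.0000y = -92.0000  (c_3=52.0000)
Cramer on rows 1–2 → x = 6.0000, y = 2.0000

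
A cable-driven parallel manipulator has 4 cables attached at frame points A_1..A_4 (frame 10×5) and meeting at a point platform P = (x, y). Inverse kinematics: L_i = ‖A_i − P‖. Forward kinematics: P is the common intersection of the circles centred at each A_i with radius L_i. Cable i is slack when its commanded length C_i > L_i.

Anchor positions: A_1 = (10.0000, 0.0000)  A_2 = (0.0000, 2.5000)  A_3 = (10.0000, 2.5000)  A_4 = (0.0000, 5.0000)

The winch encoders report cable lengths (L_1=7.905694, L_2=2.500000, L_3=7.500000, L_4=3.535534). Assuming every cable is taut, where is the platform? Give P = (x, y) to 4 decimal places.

(2.5000, 2.5000)

each cable: (A_i−P)·(A_i−P) = L_i²; let k_i = ‖A_i‖²−L_i²
k_1 = 100.0000+0.0000−62.5000 = 37.5000
row 1: 20.0000x − 5.0000y = 37.5000  (k_2=0.0000)
row 2: 0.0000x − 5.0000y = -12.5000  (k_3=50.0000)
row 3: 20.0000x − 10.0000y = 25.0000  (k_4=12.5000)
Cramer on rows 1–2 → x = 2.5000, y = 2.5000
check cable 4: ‖A_4−P‖² = 12.5000 ≈ L_4² = 12.5000 ✓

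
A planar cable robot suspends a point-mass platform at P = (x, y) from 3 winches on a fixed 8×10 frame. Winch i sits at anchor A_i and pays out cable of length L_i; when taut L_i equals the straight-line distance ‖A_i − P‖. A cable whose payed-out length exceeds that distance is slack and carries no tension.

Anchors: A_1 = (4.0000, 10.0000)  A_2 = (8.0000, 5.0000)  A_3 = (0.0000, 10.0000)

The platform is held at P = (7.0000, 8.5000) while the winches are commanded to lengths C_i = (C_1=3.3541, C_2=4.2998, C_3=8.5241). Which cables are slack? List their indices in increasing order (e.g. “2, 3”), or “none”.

2, 3

cable 1: L_1 = ‖A_1−P‖ = 3.3541;  C_1 = 3.3541 → taut
cable 2: L_2 = ‖A_2−P‖ = 3.6401;  C_2 = 4.2998 → slack
cable 3: L_3 = ‖A_3−P‖ = 7.1589;  C_3 = 8.5241 → slack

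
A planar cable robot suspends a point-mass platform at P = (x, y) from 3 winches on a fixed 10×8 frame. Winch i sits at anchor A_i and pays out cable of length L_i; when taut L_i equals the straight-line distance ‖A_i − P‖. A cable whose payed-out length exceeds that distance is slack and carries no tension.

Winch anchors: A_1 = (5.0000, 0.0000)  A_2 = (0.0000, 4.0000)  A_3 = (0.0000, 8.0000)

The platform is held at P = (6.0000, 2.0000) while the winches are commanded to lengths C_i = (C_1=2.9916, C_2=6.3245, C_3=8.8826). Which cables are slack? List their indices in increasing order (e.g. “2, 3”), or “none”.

i=1: geometric 2.2361 vs commanded 2.9916 ⇒ slack
i=2: geometric 6.3246 vs commanded 6.3245 ⇒ taut
i=3: geometric 8.4853 vs commanded 8.8826 ⇒ slack

1, 3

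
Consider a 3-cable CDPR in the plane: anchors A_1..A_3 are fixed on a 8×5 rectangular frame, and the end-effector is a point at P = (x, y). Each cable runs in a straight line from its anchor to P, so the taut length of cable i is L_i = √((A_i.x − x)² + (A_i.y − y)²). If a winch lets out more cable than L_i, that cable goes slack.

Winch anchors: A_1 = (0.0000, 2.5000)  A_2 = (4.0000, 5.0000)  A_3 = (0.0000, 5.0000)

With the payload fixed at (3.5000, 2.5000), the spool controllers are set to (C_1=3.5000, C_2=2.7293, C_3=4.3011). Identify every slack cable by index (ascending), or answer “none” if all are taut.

cable 1: L_1 = ‖A_1−P‖ = 3.5000;  C_1 = 3.5000 → taut
cable 2: L_2 = ‖A_2−P‖ = 2.5495;  C_2 = 2.7293 → slack
cable 3: L_3 = ‖A_3−P‖ = 4.3012;  C_3 = 4.3011 → taut

2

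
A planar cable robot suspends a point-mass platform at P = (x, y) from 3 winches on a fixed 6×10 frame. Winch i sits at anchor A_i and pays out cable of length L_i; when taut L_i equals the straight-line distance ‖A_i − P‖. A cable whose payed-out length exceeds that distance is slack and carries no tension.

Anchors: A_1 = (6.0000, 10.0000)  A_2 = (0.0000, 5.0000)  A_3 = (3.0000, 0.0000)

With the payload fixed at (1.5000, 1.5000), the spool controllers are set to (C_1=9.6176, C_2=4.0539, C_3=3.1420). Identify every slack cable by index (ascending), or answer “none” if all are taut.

cable 1: L_1 = ‖A_1−P‖ = 9.6177;  C_1 = 9.6176 → taut
cable 2: L_2 = ‖A_2−P‖ = 3.8079;  C_2 = 4.0539 → slack
cable 3: L_3 = ‖A_3−P‖ = 2.1213;  C_3 = 3.1420 → slack

2, 3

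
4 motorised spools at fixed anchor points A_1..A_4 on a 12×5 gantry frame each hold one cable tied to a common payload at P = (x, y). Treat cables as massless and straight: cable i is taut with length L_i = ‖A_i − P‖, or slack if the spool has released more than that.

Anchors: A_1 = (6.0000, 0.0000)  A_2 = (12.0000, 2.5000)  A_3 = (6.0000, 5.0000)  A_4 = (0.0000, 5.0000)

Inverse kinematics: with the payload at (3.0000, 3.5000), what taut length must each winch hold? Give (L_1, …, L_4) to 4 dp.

L_1 = √((6.0000−3.0000)² + (0.0000−3.5000)²) = 4.6098
L_2 = √((12.0000−3.0000)² + (2.5000−3.5000)²) = 9.0554
L_3 = √((6.0000−3.0000)² + (5.0000−3.5000)²) = 3.3541
L_4 = √((0.0000−3.0000)² + (5.0000−3.5000)²) = 3.3541

(4.6098, 9.0554, 3.3541, 3.3541)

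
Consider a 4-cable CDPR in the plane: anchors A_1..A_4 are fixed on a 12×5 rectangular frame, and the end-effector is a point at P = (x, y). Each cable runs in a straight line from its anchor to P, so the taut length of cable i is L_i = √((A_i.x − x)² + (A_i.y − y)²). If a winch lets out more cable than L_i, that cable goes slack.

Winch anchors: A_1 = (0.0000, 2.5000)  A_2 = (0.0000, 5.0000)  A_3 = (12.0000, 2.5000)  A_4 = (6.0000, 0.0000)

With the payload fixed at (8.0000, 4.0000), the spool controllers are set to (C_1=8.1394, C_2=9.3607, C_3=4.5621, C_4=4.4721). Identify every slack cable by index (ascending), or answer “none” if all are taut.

2, 3

cable 1: √((-8.0000)²+(-1.5000)²)=8.1394, C_1=8.1394: taut
cable 2: √((-8.0000)²+(1.0000)²)=8.0623, C_2=9.3607: slack
cable 3: √((4.0000)²+(-1.5000)²)=4.2720, C_3=4.5621: slack
cable 4: √((-2.0000)²+(-4.0000)²)=4.4721, C_4=4.4721: taut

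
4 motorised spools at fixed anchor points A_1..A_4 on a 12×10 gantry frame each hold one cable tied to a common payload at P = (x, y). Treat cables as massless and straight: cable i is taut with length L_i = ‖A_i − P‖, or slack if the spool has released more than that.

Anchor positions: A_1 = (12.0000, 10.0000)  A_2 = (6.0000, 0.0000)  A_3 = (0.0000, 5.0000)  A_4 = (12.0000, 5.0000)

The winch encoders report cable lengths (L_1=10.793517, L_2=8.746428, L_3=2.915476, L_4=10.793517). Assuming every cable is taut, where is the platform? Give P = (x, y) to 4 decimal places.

each cable: (A_i−P)·(A_i−P) = L_i²; let q_i = ‖A_i‖²−L_i²
q_1 = 144.0000+100.0000−116.5000 = 127.5000
row 1: 12.0000x + 20.0000y = 168.0000  (q_2=-40.5000)
row 2: 24.0000x + 10.0000y = 111.0000  (q_3=16.5000)
row 3: 0.0000x + 10.0000y = 75.0000  (q_4=52.5000)
Cramer on rows 1–2 → x = 1.5000, y = 7.5000
check cable 4: ‖A_4−P‖² = 116.5000 ≈ L_4² = 116.5000 ✓

(1.5000, 7.5000)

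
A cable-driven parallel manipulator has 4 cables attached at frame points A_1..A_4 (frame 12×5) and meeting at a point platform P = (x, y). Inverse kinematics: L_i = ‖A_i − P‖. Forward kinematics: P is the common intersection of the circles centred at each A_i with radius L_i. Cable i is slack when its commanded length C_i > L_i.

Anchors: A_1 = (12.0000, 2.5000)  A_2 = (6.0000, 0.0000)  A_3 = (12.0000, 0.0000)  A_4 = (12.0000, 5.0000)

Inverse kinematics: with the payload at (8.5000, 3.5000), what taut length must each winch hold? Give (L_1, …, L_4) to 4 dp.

(3.6401, 4.3012, 4.9497, 3.8079)

L_1 = √((12.0000−8.5000)² + (2.5000−3.5000)²) = 3.6401
L_2 = √((6.0000−8.5000)² + (0.0000−3.5000)²) = 4.3012
L_3 = √((12.0000−8.5000)² + (0.0000−3.5000)²) = 4.9497
L_4 = √((12.0000−8.5000)² + (5.0000−3.5000)²) = 3.8079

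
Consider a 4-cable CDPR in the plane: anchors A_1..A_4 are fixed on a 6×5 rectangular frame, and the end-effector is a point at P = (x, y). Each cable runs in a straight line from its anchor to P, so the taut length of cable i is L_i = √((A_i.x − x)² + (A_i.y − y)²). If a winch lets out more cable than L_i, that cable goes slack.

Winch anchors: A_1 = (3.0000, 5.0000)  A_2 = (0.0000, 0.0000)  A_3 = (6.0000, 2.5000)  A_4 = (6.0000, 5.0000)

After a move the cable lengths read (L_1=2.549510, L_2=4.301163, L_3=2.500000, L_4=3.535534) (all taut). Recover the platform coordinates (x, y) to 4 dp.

(3.5000, 2.5000)

circle eqns → linear via eq_j − eq_1; set k_j = A_j·A_j − L_j²
k_1 = 9.0000+25.0000−6.5000 = 27.5000
6.0000·x + 10.0000·y = k_1−k_2 = 46.0000
-6.0000·x + 5.0000·y = k_1−k_3 = -8.5000
-6.0000·x + 0.0000·y = k_1−k_4 = -21.0000
solve first two rows → x=3.5000, y=2.5000
check cable 4: ‖A_4−P‖² = 12.5000 ≈ L_4² = 12.5000 ✓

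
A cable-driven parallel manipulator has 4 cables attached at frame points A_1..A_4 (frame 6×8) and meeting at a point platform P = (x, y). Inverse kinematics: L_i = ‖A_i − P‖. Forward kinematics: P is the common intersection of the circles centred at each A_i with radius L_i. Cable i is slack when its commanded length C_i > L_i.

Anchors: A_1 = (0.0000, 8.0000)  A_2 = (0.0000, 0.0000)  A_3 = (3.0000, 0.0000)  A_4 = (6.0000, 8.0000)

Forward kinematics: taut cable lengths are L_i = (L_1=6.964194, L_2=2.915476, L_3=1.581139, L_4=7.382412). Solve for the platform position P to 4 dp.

(2.5000, 1.5000)

each cable: (A_i−P)·(A_i−P) = L_i²; let q_i = ‖A_i‖²−L_i²
q_1 = 0.0000+64.0000−48.5000 = 15.5000
row 1: 0.0000x + 16.0000y = 24.0000  (q_2=-8.5000)
row 2: -6.0000x + 16.0000y = 9.0000  (q_3=6.5000)
row 3: -12.0000x + 0.0000y = -30.0000  (q_4=45.5000)
Cramer on rows 1–2 → x = 2.5000, y = 1.5000
check cable 4: ‖A_4−P‖² = 54.5000 ≈ L_4² = 54.5000 ✓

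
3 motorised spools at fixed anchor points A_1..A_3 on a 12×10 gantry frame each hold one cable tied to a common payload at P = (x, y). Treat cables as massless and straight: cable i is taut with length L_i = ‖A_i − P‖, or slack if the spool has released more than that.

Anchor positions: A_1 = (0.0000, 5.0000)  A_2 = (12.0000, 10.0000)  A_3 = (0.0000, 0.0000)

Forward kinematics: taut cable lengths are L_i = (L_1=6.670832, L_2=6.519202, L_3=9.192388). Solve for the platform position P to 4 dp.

each cable: (A_i−P)·(A_i−P) = L_i²; let q_i = ‖A_i‖²−L_i²
q_1 = 0.0000+25.0000−44.5000 = -19.5000
row 1: -24.0000x − 10.0000y = -221.0000  (q_2=201.5000)
row 2: 0.0000x + 10.0000y = 65.0000  (q_3=-84.5000)
Cramer on rows 1–2 → x = 6.5000, y = 6.5000

(6.5000, 6.5000)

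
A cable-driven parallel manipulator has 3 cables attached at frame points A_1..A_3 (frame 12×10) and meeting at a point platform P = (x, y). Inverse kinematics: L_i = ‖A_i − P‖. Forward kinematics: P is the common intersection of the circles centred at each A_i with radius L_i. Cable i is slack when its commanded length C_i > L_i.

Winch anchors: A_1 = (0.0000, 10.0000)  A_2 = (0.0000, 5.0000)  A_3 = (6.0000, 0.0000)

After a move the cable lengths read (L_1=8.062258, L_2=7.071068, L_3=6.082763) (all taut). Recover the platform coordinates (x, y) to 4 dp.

circle eqns → linear via eq_j − eq_1; set k_j = A_j·A_j − L_j²
k_1 = 0.0000+100.0000−65.0000 = 35.0000
0.0000·x + 10.0000·y = k_1−k_2 = 60.0000
-12.0000·x + 20.0000·y = k_1−k_3 = 36.0000
solve first two rows → x=7.0000, y=6.0000

(7.0000, 6.0000)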